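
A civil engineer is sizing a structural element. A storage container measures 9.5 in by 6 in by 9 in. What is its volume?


Shape: rectangular prism
l = 9.5 in, w = 6 in, h = 9 in
Formula: V = l * w * h
V = 9.5 * 6 * 9
V = 57 * 9
V = 513
513 in^3


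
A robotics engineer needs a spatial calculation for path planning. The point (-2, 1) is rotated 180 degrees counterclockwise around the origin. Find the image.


Transformation: rotation about the origin
Original point: (-2, 1)
Rule for 180 deg: (x, y) -> (-x, -y)
Apply: (-2, 1) -> (2, -1)
(2, -1)


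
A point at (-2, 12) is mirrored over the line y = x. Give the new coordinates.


Transformation: reflection
Original point: (-2, 12)
Rule for reflection over y = x: (x, y) -> (y, x)
Apply: (-2, 12) -> (12, -2)
(12, -2)


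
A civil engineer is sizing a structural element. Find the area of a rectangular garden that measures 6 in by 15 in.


Shape: rectangle
Length l = 6 in, Width w = 15 in
Formula: A = l * w
A = 6 * 15
A = 90
90 in^2


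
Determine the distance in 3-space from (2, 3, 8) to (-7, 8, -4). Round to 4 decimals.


3D distance between two points
P1 = (2, 3, 8), P2 = (-7, 8, -4)
Formula: d = sqrt((x2-x1)^2 + (y2-y1)^2 + (z2-z1)^2)
dx = -7 - 2 = -9
dy = 8 - 3 = 5
dz = -4 - 8 = -12
dx^2 + dy^2 + dz^2 = 81 + 25 + 144 = 250
d = sqrt(250)
d = 15.8114
15.8114 units


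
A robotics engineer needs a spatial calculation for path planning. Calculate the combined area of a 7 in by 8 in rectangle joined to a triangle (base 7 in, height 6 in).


Composite shape: rectangle + triangle
Rectangle area = 7 * 8 = 56
Triangle area = 0.5 * 7 * 6 = 21
Total = 56 + 21
Total = 77
77 in^2


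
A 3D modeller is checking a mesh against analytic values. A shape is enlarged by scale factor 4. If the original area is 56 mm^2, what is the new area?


Linear scale factor k = 4
Original area = 56 mm^2
Rule: under a linear scaling by k, areas scale by k^2.
k^2 = 4^2 = 16
New area = 56 * 16
New area = 896
896 mm^2


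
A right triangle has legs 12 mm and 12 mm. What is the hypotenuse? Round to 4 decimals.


Shape: right triangle
Legs a = 12 mm, b = 12 mm
Formula: c = sqrt(a^2 + b^2)
a^2 = 144, b^2 = 144
a^2 + b^2 = 288
c = sqrt(288)
c = 16.9706
16.9706 mm


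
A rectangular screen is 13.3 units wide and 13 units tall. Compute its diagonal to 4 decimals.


Shape: rectangle (diagonal via Pythagoras)
Sides: 13.3 units and 13 units
Formula: d = sqrt(l^2 + w^2)
l^2 = 176.89, w^2 = 169
l^2 + w^2 = 345.89
d = sqrt(345.89)
d = 18.5981
18.5981 units


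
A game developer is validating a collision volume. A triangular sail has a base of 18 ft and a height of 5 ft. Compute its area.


Shape: triangle
Base b = 18 ft, Height h = 5 ft
Formula: A = (1/2) * b * h
A = 0.5 * 18 * 5
A = 0.5 * 90
A = 45
45 ft^2


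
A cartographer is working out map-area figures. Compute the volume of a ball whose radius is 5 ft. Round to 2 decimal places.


Shape: sphere
Radius r = 5 ft
Formula: V = (4/3) * pi * r^3
r^3 = 125
(4/3) * 125 = 166.666667
V = 166.666667 * pi
V = 523.6
523.6 ft^3


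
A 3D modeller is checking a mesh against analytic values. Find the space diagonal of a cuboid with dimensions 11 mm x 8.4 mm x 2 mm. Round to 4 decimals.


Shape: rectangular box (space diagonal)
l = 11 mm, w = 8.4 mm, h = 2 mm
Visualize: the diagonal of the base, then a right triangle with that diagonal and the height.
Formula: d = sqrt(l^2 + w^2 + h^2)
l^2 + w^2 + h^2 = 121 + 70.56 + 4 = 195.56
d = sqrt(195.56)
d = 13.9843
13.9843 mm


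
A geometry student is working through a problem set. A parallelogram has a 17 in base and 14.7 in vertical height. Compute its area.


Shape: parallelogram
Base b = 17 in, Height h = 14.7 in
Formula: A = b * h
A = 17 * 14.7
A = 249.9
249.9 in^2


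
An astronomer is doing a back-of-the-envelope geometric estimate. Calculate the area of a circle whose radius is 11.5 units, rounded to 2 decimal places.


Shape: circle
Radius r = 11.5 units
Formula: A = pi * r^2
r^2 = 11.5^2 = 132.25
A = pi * 132.25
A = 415.48
415.48 units^2


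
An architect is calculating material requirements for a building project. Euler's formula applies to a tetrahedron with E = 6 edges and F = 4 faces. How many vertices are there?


Polyhedron: tetrahedron
Euler's formula for convex polyhedra: V - E + F = 2
Given: E = 6 edges and F = 4 faces
Solve for V:
V = 2 + E - F = 2 + 6 - 4 = 4
4 vertices


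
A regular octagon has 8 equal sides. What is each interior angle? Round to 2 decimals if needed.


Shape: regular octagon (8 sides)
Formula: interior angle = (n - 2) * 180 / n
(n - 2) = 6
(n - 2) * 180 = 1080
angle = 1080 / 8
angle = 135
135 degrees


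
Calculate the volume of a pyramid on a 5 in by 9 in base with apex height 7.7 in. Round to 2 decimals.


Shape: rectangular pyramid
Base: 5 in x 9 in, Height h = 7.7 in
Formula: V = (1/3) * base_area * h
base_area = 5 * 9 = 45
base_area * h = 45 * 7.7 = 346.5
V = 346.5 / 3
V = 115.5
115.5 in^3


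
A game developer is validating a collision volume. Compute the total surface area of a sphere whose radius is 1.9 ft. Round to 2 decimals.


Shape: sphere
Radius r = 1.9 ft
Formula: SA = 4 * pi * r^2
r^2 = 3.61
SA = 4 * pi * 3.61
SA = 14.44 * pi
SA = 45.36
45.36 ft^2


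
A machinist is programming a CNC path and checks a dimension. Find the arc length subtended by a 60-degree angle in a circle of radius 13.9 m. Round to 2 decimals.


Shape: circular arc
Radius r = 13.9 m, Angle = 60 degrees
Formula: L = (angle/360) * 2 * pi * r
2 * pi * r = 27.8 * pi
L = (60/360) * 27.8 * pi
L = 4.633333 * pi
L = 14.56
14.56 m


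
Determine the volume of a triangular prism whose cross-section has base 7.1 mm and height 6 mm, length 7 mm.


Shape: triangular prism
Triangle base = 7.1 mm, triangle height = 6 mm, prism length L = 7 mm
Formula: V = (1/2 * b * h_tri) * L
Cross-section area = 0.5 * 7.1 * 6 = 21.3
V = 21.3 * 7
V = 149.1
149.1 mm^3


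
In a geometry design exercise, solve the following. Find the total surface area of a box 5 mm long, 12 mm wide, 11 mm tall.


Shape: rectangular prism
l = 5 mm, w = 12 mm, h = 11 mm
Formula: SA = 2(lw + lh + wh)
lw = 60, lh = 55, wh = 132
lw + lh + wh = 247
SA = 2 * 247
SA = 494
494 mm^2


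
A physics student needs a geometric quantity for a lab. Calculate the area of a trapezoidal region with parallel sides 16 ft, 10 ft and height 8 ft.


Shape: trapezoid
Parallel sides a = 16 ft, b = 10 ft; Height h = 8 ft
Formula: A = (a + b) * h / 2
a + b = 16 + 10 = 26
A = 26 * 8 / 2
A = 208 / 2
A = 104
104 ft^2


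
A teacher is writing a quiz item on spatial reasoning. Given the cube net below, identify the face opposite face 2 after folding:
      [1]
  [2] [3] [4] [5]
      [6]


Net: cross layout. Take square 3 as the base (bottom).
Fold the four squares in the horizontal row up around 3: 2 -> left, 4 -> right, 5 wraps to the top.
Fold 1 and 6 up from 3: 1 -> back, 6 -> front.
Opposite pairs are therefore: (1, 6), (2, 4), (3, 5).
Face 2 is opposite face 4.
face 4


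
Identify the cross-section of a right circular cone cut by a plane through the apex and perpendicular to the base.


Solid: right circular cone
Cutting plane: through the apex and perpendicular to the base
Visualize the intersection of the plane with the solid's surface.
The boundary of the cut region is a isosceles triangle.
isosceles triangle


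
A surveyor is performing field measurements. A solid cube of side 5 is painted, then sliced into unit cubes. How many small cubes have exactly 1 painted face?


Large cube: 5 x 5 x 5, cut into unit cubes.
n = 5, so n - 2 = 3
Cubes with 1 painted face lie in the interior of each face.
A cube has 6 faces; each contributes (n - 2)^2 = 9 such cubes.
Count = 6 * 9 = 54
54 unit cubes


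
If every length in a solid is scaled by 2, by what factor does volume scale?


Linear scale factor k = 2
Rule: under a linear scaling by k, volumes scale by k^3.
k^3 = 2 * 2 * 2
k^3 = 4 * 2
k^3 = 8
Volume scales by a factor of 8.
8 (dimensionless)


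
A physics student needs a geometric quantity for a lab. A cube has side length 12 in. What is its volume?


Shape: cube
Side s = 12 in
Formula: V = s^3
V = 12 * 12 * 12
V = 144 * 12
V = 1728
1728 in^3


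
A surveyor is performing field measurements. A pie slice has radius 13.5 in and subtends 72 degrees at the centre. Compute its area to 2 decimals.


Shape: circular sector
Radius r = 13.5 in, Angle = 72 degrees
Formula: A = (angle/360) * pi * r^2
r^2 = 182.25
Fraction of circle = 72/360
A = (72/360) * pi * 182.25
A = 36.45 * pi
A = 114.51
114.51 in^2


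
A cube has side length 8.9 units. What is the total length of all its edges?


Shape: cube
Side s = 8.9 units
A cube has 12 edges, all equal.
Formula: total edge length = 12 * s
Total = 12 * 8.9
Total = 106.8
106.8 units


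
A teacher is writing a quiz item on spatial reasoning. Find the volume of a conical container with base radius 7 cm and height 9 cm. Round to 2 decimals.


Shape: cone
Radius r = 7 cm, Height h = 9 cm
Formula: V = (1/3) * pi * r^2 * h
r^2 = 49
pi * r^2 * h = pi * 49 * 9 = 441 * pi
V = 441 * pi / 3
V = 461.81
461.81 cm^3


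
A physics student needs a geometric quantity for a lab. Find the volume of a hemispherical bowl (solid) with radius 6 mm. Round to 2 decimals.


Shape: hemisphere (half of a sphere)
Radius r = 6 mm
Formula: V = (1/2) * (4/3) * pi * r^3 = (2/3) * pi * r^3
r^3 = 216
(2/3) * 216 = 144
V = 144 * pi
V = 452.39
452.39 mm^3


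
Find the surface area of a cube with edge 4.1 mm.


Shape: cube
Side s = 4.1 mm
A cube has 6 square faces.
Formula: SA = 6 * s^2
s^2 = 16.81
SA = 6 * 16.81
SA = 100.86
100.86 mm^2


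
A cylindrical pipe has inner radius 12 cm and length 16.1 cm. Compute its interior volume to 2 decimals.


Shape: cylinder
Radius r = 12 cm, Height h = 16.1 cm
Formula: V = pi * r^2 * h
r^2 = 144
V = pi * 144 * 16.1
V = 2318.4 * pi
V = 7283.47
7283.47 cm^3


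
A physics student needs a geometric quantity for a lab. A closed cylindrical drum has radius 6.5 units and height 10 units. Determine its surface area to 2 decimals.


Shape: closed cylinder
Radius r = 6.5 units, Height h = 10 units
Formula: SA = 2*pi*r^2 + 2*pi*r*h = 2*pi*r*(r + h)
r + h = 16.5
2 * r * (r + h) = 2 * 6.5 * 16.5 = 214.5
SA = 214.5 * pi
SA = 673.87
673.87 units^2


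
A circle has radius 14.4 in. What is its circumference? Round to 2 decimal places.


Shape: circle
Radius r = 14.4 in
Formula: C = 2 * pi * r
C = 2 * pi * 14.4
C = 28.8 * pi
C = 90.48
90.48 in


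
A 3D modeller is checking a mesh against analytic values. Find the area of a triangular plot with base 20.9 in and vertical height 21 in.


Shape: triangle
Base b = 20.9 in, Height h = 21 in
Formula: A = (1/2) * b * h
A = 0.5 * 20.9 * 21
A = 0.5 * 438.9
A = 219.45
219.45 in^2


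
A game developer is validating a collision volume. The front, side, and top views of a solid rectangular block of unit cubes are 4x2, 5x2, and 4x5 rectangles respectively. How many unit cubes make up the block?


Orthographic views of a solid rectangular block:
Front view 4 x 2 -> length = 4, height = 2
Side view 5 x 2 -> width = 5, height = 2 (consistent)
Top view 4 x 5 -> confirms length = 4, width = 5
The block is 4 x 5 x 2.
Total unit cubes = 4 * 5 * 2 = 40
40 unit cubes


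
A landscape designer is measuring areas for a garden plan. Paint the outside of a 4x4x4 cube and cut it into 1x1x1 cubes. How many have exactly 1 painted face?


Large cube: 4 x 4 x 4, cut into unit cubes.
n = 4, so n - 2 = 2
Cubes with 1 painted face lie in the interior of each face.
A cube has 6 faces; each contributes (n - 2)^2 = 4 such cubes.
Count = 6 * 4 = 24
24 unit cubes


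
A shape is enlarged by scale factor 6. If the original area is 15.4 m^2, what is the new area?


Linear scale factor k = 6
Original area = 15.4 m^2
Rule: under a linear scaling by k, areas scale by k^2.
k^2 = 6^2 = 36
New area = 15.4 * 36
New area = 554.4
554.4 m^2


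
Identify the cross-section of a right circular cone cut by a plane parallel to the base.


Solid: right circular cone
Cutting plane: parallel to the base
Visualize the intersection of the plane with the solid's surface.
The boundary of the cut region is a circle.
circle


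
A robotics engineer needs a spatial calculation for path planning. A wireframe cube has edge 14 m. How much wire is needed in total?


Shape: cube
Side s = 14 m
A cube has 12 edges, all equal.
Formula: total edge length = 12 * s
Total = 12 * 14
Total = 168
168 m


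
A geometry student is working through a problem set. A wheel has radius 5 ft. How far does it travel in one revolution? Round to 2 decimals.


Shape: circle
Radius r = 5 ft
Formula: C = 2 * pi * r
C = 2 * pi * 5
C = 10 * pi
C = 31.42
31.42 ft


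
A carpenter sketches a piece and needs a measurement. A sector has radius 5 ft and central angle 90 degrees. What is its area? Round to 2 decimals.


Shape: circular sector
Radius r = 5 ft, Angle = 90 degrees
Formula: A = (angle/360) * pi * r^2
r^2 = 25
Fraction of circle = 90/360
A = (90/360) * pi * 25
A = 6.25 * pi
A = 19.63
19.63 ft^2


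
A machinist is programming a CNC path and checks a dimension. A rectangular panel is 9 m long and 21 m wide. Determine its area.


Shape: rectangle
Length l = 9 m, Width w = 21 m
Formula: A = l * w
A = 9 * 21
A = 189
189 m^2


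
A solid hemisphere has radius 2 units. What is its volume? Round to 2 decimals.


Shape: hemisphere (half of a sphere)
Radius r = 2 units
Formula: V = (1/2) * (4/3) * pi * r^3 = (2/3) * pi * r^3
r^3 = 8
(2/3) * 8 = 5.333333
V = 5.333333 * pi
V = 16.76
16.76 units^3


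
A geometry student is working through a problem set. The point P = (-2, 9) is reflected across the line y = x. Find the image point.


Transformation: reflection
Original point: (-2, 9)
Rule for reflection over y = x: (x, y) -> (y, x)
Apply: (-2, 9) -> (9, -2)
(9, -2)


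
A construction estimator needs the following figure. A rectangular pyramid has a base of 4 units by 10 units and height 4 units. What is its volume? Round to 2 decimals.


Shape: rectangular pyramid
Base: 4 units x 10 units, Height h = 4 units
Formula: V = (1/3) * base_area * h
base_area = 4 * 10 = 40
base_area * h = 40 * 4 = 160
V = 160 / 3
V = 53.33
53.33 units^3


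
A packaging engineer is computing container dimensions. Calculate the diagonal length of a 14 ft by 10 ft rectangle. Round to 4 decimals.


Shape: rectangle (diagonal via Pythagoras)
Sides: 14 ft and 10 ft
Formula: d = sqrt(l^2 + w^2)
l^2 = 196, w^2 = 100
l^2 + w^2 = 296
d = sqrt(296)
d = 17.2047
17.2047 ft


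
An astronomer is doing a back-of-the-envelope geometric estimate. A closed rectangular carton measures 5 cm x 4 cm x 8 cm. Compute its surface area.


Shape: rectangular prism
l = 5 cm, w = 4 cm, h = 8 cm
Formula: SA = 2(lw + lh + wh)
lw = 20, lh = 40, wh = 32
lw + lh + wh = 92
SA = 2 * 92
SA = 184
184 cm^2


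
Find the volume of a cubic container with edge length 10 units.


Shape: cube
Side s = 10 units
Formula: V = s^3
V = 10 * 10 * 10
V = 100 * 10
V = 1000
1000 units^3


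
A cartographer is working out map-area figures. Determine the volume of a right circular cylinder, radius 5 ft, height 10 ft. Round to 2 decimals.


Shape: cylinder
Radius r = 5 ft, Height h = 10 ft
Formula: V = pi * r^2 * h
r^2 = 25
V = pi * 25 * 10
V = 250 * pi
V = 785.4
785.4 ft^3


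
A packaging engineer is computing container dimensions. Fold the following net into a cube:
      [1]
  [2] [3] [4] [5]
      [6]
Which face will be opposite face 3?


Net: cross layout. Take square 3 as the base (bottom).
Fold the four squares in the horizontal row up around 3: 2 -> left, 4 -> right, 5 wraps to the top.
Fold 1 and 6 up from 3: 1 -> back, 6 -> front.
Opposite pairs are therefore: (1, 6), (2, 4), (3, 5).
Face 3 is opposite face 5.
face 5


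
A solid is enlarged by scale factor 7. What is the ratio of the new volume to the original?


Linear scale factor k = 7
Rule: under a linear scaling by k, volumes scale by k^3.
k^3 = 7 * 7 * 7
k^3 = 49 * 7
k^3 = 343
Volume scales by a factor of 343.
343 (dimensionless)


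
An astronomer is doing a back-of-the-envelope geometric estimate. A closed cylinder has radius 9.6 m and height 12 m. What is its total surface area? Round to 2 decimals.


Shape: closed cylinder
Radius r = 9.6 m, Height h = 12 m
Formula: SA = 2*pi*r^2 + 2*pi*r*h = 2*pi*r*(r + h)
r + h = 21.6
2 * r * (r + h) = 2 * 9.6 * 21.6 = 414.72
SA = 414.72 * pi
SA = 1302.88
1302.88 m^2


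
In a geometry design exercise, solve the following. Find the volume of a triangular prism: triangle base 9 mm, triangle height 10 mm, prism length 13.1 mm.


Shape: triangular prism
Triangle base = 9 mm, triangle height = 10 mm, prism length L = 13.1 mm
Formula: V = (1/2 * b * h_tri) * L
Cross-section area = 0.5 * 9 * 10 = 45
V = 45 * 13.1
V = 589.5
589.5 mm^3


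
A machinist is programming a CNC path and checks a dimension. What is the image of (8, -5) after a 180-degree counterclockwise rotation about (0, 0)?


Transformation: rotation about the origin
Original point: (8, -5)
Rule for 180 deg: (x, y) -> (-x, -y)
Apply: (8, -5) -> (-8, 5)
(-8, 5)


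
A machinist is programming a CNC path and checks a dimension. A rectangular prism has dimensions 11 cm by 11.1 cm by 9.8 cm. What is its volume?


Shape: rectangular prism
l = 11 cm, w = 11.1 cm, h = 9.8 cm
Formula: V = l * w * h
V = 11 * 11.1 * 9.8
V = 122.1 * 9.8
V = 1196.58
1196.58 cm^3


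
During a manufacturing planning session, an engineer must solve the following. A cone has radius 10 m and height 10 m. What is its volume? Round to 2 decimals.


Shape: cone
Radius r = 10 m, Height h = 10 m
Formula: V = (1/3) * pi * r^2 * h
r^2 = 100
pi * r^2 * h = pi * 100 * 10 = 1000 * pi
V = 1000 * pi / 3
V = 1047.2
1047.2 m^3


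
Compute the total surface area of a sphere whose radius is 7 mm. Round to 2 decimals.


Shape: sphere
Radius r = 7 mm
Formula: SA = 4 * pi * r^2
r^2 = 49
SA = 4 * pi * 49
SA = 196 * pi
SA = 615.75
615.75 mm^2


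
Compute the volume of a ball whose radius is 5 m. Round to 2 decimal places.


Shape: sphere
Radius r = 5 m
Formula: V = (4/3) * pi * r^3
r^3 = 125
(4/3) * 125 = 166.666667
V = 166.666667 * pi
V = 523.6
523.6 m^3


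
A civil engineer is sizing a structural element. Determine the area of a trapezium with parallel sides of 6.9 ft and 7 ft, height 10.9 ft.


Shape: trapezoid
Parallel sides a = 6.9 ft, b = 7 ft; Height h = 10.9 ft
Formula: A = (a + b) * h / 2
a + b = 6.9 + 7 = 13.9
A = 13.9 * 10.9 / 2
A = 151.51 / 2
A = 75.755
75.755 ft^2


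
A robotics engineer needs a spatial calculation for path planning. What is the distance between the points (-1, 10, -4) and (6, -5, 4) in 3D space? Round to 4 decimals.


3D distance between two points
P1 = (-1, 10, -4), P2 = (6, -5, 4)
Formula: d = sqrt((x2-x1)^2 + (y2-y1)^2 + (z2-z1)^2)
dx = 6 - -1 = 7
dy = -5 - 10 = -15
dz = 4 - -4 = 8
dx^2 + dy^2 + dz^2 = 49 + 225 + 64 = 338
d = sqrt(338)
d = 18.3848
18.3848 units


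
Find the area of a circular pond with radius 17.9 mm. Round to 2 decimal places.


Shape: circle
Radius r = 17.9 mm
Formula: A = pi * r^2
r^2 = 17.9^2 = 320.41
A = pi * 320.41
A = 1006.6
1006.6 mm^2


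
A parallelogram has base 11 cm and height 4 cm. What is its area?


Shape: parallelogram
Base b = 11 cm, Height h = 4 cm
Formula: A = b * h
A = 11 * 4
A = 44
44 cm^2


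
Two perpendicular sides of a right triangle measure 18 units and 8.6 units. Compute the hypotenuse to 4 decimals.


Shape: right triangle
Legs a = 18 units, b = 8.6 units
Formula: c = sqrt(a^2 + b^2)
a^2 = 324, b^2 = 73.96
a^2 + b^2 = 397.96
c = sqrt(397.96)
c = 19.9489
19.9489 units


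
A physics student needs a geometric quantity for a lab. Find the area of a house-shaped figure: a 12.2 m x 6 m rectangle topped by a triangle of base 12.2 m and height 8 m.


Composite shape: rectangle + triangle
Rectangle area = 12.2 * 6 = 73.2
Triangle area = 0.5 * 12.2 * 8 = 48.8
Total = 73.2 + 48.8
Total = 122
122 m^2


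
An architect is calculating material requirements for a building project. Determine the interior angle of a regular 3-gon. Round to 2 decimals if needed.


Shape: regular triangle (3 sides)
Formula: interior angle = (n - 2) * 180 / n
(n - 2) = 1
(n - 2) * 180 = 180
angle = 180 / 3
angle = 60
60 degrees


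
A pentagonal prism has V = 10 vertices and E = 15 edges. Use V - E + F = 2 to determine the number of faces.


Polyhedron: pentagonal prism
Euler's formula for convex polyhedra: V - E + F = 2
Given: V = 10 vertices and E = 15 edges
Solve for F:
F = 2 + E - V = 2 + 15 - 10 = 7
7 faces


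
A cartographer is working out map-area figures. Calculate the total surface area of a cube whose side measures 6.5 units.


Shape: cube
Side s = 6.5 units
A cube has 6 square faces.
Formula: SA = 6 * s^2
s^2 = 42.25
SA = 6 * 42.25
SA = 253.5
253.5 units^2


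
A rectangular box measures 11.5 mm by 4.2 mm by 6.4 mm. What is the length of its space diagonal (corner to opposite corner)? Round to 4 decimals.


Shape: rectangular box (space diagonal)
l = 11.5 mm, w = 4.2 mm, h = 6.4 mm
Visualize: the diagonal of the base, then a right triangle with that diagonal and the height.
Formula: d = sqrt(l^2 + w^2 + h^2)
l^2 + w^2 + h^2 = 132.25 + 17.64 + 40.96 = 190.85
d = sqrt(190.85)
d = 13.8148
13.8148 mm


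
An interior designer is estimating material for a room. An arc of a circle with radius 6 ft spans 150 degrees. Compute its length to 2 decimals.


Shape: circular arc
Radius r = 6 ft, Angle = 150 degrees
Formula: L = (angle/360) * 2 * pi * r
2 * pi * r = 12 * pi
L = (150/360) * 12 * pi
L = 5 * pi
L = 15.71
15.71 ft


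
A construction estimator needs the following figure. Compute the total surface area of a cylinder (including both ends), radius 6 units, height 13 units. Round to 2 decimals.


Shape: closed cylinder
Radius r = 6 units, Height h = 13 units
Formula: SA = 2*pi*r^2 + 2*pi*r*h = 2*pi*r*(r + h)
r + h = 19
2 * r * (r + h) = 2 * 6 * 19 = 228
SA = 228 * pi
SA = 716.28
716.28 units^2


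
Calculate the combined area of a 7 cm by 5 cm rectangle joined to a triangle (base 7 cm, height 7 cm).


Composite shape: rectangle + triangle
Rectangle area = 7 * 5 = 35
Triangle area = 0.5 * 7 * 7 = 24.5
Total = 35 + 24.5
Total = 59.5
59.5 cm^2


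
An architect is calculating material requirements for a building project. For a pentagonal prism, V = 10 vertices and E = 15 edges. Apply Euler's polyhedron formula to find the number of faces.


Polyhedron: pentagonal prism
Euler's formula for convex polyhedra: V - E + F = 2
Given: V = 10 vertices and E = 15 edges
Solve for F:
F = 2 + E - V = 2 + 15 - 10 = 7
7 faces


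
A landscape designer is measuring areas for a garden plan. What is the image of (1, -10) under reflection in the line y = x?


Transformation: reflection
Original point: (1, -10)
Rule for reflection over y = x: (x, y) -> (y, x)
Apply: (1, -10) -> (-10, 1)
(-10, 1)


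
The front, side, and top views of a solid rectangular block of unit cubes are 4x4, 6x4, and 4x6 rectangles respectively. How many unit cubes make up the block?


Orthographic views of a solid rectangular block:
Front view 4 x 4 -> length = 4, height = 4
Side view 6 x 4 -> width = 6, height = 4 (consistent)
Top view 4 x 6 -> confirms length = 4, width = 6
The block is 4 x 6 x 4.
Total unit cubes = 4 * 6 * 4 = 96
96 unit cubes


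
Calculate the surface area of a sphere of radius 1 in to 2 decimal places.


Shape: sphere
Radius r = 1 in
Formula: SA = 4 * pi * r^2
r^2 = 1
SA = 4 * pi * 1
SA = 4 * pi
SA = 12.57
12.57 in^2


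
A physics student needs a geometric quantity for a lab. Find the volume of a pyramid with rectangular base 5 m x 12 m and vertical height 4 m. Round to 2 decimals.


Shape: rectangular pyramid
Base: 5 m x 12 m, Height h = 4 m
Formula: V = (1/3) * base_area * h
base_area = 5 * 12 = 60
base_area * h = 60 * 4 = 240
V = 240 / 3
V = 80
80 m^3


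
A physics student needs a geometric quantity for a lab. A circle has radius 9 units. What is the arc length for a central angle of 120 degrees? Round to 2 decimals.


Shape: circular arc
Radius r = 9 units, Angle = 120 degrees
Formula: L = (angle/360) * 2 * pi * r
2 * pi * r = 18 * pi
L = (120/360) * 18 * pi
L = 6 * pi
L = 18.85
18.85 units


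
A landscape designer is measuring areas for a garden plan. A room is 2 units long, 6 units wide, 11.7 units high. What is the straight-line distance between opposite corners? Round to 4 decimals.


Shape: rectangular box (space diagonal)
l = 2 units, w = 6 units, h = 11.7 units
Visualize: the diagonal of the base, then a right triangle with that diagonal and the height.
Formula: d = sqrt(l^2 + w^2 + h^2)
l^2 + w^2 + h^2 = 4 + 36 + 136.89 = 176.89
d = sqrt(176.89)
d = 13.3
13.3 units


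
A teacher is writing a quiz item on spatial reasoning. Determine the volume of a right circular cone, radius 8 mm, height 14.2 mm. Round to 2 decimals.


Shape: cone
Radius r = 8 mm, Height h = 14.2 mm
Formula: V = (1/3) * pi * r^2 * h
r^2 = 64
pi * r^2 * h = pi * 64 * 14.2 = 908.8 * pi
V = 908.8 * pi / 3
V = 951.69
951.69 mm^3


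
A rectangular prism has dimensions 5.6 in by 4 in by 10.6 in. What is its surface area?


Shape: rectangular prism
l = 5.6 in, w = 4 in, h = 10.6 in
Formula: SA = 2(lw + lh + wh)
lw = 22.4, lh = 59.36, wh = 42.4
lw + lh + wh = 124.16
SA = 2 * 124.16
SA = 248.32
248.32 in^2


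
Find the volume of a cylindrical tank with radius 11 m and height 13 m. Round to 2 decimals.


Shape: cylinder
Radius r = 11 m, Height h = 13 m
Formula: V = pi * r^2 * h
r^2 = 121
V = pi * 121 * 13
V = 1573 * pi
V = 4941.73
4941.73 m^3


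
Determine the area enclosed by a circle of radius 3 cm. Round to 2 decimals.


Shape: circle
Radius r = 3 cm
Formula: A = pi * r^2
r^2 = 3^2 = 9
A = pi * 9
A = 28.27
28.27 cm^2


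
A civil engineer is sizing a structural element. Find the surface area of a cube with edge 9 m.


Shape: cube
Side s = 9 m
A cube has 6 square faces.
Formula: SA = 6 * s^2
s^2 = 81
SA = 6 * 81
SA = 486
486 m^2


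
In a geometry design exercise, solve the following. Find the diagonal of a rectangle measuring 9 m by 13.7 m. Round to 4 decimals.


Shape: rectangle (diagonal via Pythagoras)
Sides: 9 m and 13.7 m
Formula: d = sqrt(l^2 + w^2)
l^2 = 81, w^2 = 187.69
l^2 + w^2 = 268.69
d = sqrt(268.69)
d = 16.3918
16.3918 m


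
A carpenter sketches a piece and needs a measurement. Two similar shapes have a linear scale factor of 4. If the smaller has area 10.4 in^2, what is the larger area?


Linear scale factor k = 4
Original area = 10.4 in^2
Rule: under a linear scaling by k, areas scale by k^2.
k^2 = 4^2 = 16
New area = 10.4 * 16
New area = 166.4
166.4 in^2


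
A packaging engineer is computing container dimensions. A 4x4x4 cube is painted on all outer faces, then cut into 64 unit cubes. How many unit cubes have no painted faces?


Large cube: 4 x 4 x 4, cut into unit cubes.
n = 4, so n - 2 = 2
Unpainted cubes form the interior (n - 2)^3 block.
(n - 2)^3 = 2^3 = 8
8 unit cubes


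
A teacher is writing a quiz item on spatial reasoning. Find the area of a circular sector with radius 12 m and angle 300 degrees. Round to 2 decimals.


Shape: circular sector
Radius r = 12 m, Angle = 300 degrees
Formula: A = (angle/360) * pi * r^2
r^2 = 144
Fraction of circle = 300/360
A = (300/360) * pi * 144
A = 120 * pi
A = 376.99
376.99 m^2


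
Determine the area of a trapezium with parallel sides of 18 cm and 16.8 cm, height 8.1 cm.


Shape: trapezoid
Parallel sides a = 18 cm, b = 16.8 cm; Height h = 8.1 cm
Formula: A = (a + b) * h / 2
a + b = 18 + 16.8 = 34.8
A = 34.8 * 8.1 / 2
A = 281.88 / 2
A = 140.94
140.94 cm^2


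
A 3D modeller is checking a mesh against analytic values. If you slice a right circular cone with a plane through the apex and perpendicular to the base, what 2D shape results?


Solid: right circular cone
Cutting plane: through the apex and perpendicular to the base
Visualize the intersection of the plane with the solid's surface.
The boundary of the cut region is a isosceles triangle.
isosceles triangle


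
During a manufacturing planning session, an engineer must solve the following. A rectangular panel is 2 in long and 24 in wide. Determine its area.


Shape: rectangle
Length l = 2 in, Width w = 24 in
Formula: A = l * w
A = 2 * 24
A = 48
48 in^2


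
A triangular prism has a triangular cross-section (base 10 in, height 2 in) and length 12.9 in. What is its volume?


Shape: triangular prism
Triangle base = 10 in, triangle height = 2 in, prism length L = 12.9 in
Formula: V = (1/2 * b * h_tri) * L
Cross-section area = 0.5 * 10 * 2 = 10
V = 10 * 12.9
V = 129
129 in^3


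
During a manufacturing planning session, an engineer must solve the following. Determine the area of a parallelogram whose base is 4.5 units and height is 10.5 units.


Shape: parallelogram
Base b = 4.5 units, Height h = 10.5 units
Formula: A = b * h
A = 4.5 * 10.5
A = 47.25
47.25 units^2


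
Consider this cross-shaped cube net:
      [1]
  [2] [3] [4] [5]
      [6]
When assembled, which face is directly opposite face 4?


Net: cross layout. Take square 3 as the base (bottom).
Fold the four squares in the horizontal row up around 3: 2 -> left, 4 -> right, 5 wraps to the top.
Fold 1 and 6 up from 3: 1 -> back, 6 -> front.
Opposite pairs are therefore: (1, 6), (2, 4), (3, 5).
Face 4 is opposite face 2.
face 2


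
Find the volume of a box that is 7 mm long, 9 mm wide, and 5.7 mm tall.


Shape: rectangular prism
l = 7 mm, w = 9 mm, h = 5.7 mm
Formula: V = l * w * h
V = 7 * 9 * 5.7
V = 63 * 5.7
V = 359.1
359.1 mm^3


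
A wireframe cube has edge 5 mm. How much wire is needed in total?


Shape: cube
Side s = 5 mm
A cube has 12 edges, all equal.
Formula: total edge length = 12 * s
Total = 12 * 5
Total = 60
60 mm


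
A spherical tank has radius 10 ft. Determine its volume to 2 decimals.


Shape: sphere
Radius r = 10 ft
Formula: V = (4/3) * pi * r^3
r^3 = 1000
(4/3) * 1000 = 1333.333333
V = 1333.333333 * pi
V = 4188.79
4188.79 ft^3


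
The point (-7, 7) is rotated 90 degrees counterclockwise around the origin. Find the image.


Transformation: rotation about the origin
Original point: (-7, 7)
Rule for 90 deg counterclockwise: (x, y) -> (-y, x)
Apply: (-7, 7) -> (-7, -7)
(-7, -7)


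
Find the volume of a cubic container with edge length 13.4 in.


Shape: cube
Side s = 13.4 in
Formula: V = s^3
V = 13.4 * 13.4 * 13.4
V = 179.56 * 13.4
V = 2406.104
2406.104 in^3


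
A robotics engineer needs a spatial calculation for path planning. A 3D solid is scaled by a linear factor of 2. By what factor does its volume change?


Linear scale factor k = 2
Rule: under a linear scaling by k, volumes scale by k^3.
k^3 = 2 * 2 * 2
k^3 = 4 * 2
k^3 = 8
Volume scales by a factor of 8.
8 (dimensionless)


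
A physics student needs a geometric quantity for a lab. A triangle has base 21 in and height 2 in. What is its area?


Shape: triangle
Base b = 21 in, Height h = 2 in
Formula: A = (1/2) * b * h
A = 0.5 * 21 * 2
A = 0.5 * 42
A = 21
21 in^2


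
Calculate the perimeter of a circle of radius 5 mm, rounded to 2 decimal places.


Shape: circle
Radius r = 5 mm
Formula: C = 2 * pi * r
C = 2 * pi * 5
C = 10 * pi
C = 31.42
31.42 mm


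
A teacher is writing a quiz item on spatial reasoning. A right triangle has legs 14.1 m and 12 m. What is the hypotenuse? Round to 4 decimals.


Shape: right triangle
Legs a = 14.1 m, b = 12 m
Formula: c = sqrt(a^2 + b^2)
a^2 = 198.81, b^2 = 144
a^2 + b^2 = 342.81
c = sqrt(342.81)
c = 18.5151
18.5151 m


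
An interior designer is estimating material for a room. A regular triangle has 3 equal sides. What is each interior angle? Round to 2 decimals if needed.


Shape: regular triangle (3 sides)
Formula: interior angle = (n - 2) * 180 / n
(n - 2) = 1
(n - 2) * 180 = 180
angle = 180 / 3
angle = 60
60 degrees


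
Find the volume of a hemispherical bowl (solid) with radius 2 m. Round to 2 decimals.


Shape: hemisphere (half of a sphere)
Radius r = 2 m
Formula: V = (1/2) * (4/3) * pi * r^3 = (2/3) * pi * r^3
r^3 = 8
(2/3) * 8 = 5.333333
V = 5.333333 * pi
V = 16.76
16.76 m^3


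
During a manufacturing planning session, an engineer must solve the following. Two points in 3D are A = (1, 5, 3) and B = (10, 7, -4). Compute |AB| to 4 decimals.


3D distance between two points
P1 = (1, 5, 3), P2 = (10, 7, -4)
Formula: d = sqrt((x2-x1)^2 + (y2-y1)^2 + (z2-z1)^2)
dx = 10 - 1 = 9
dy = 7 - 5 = 2
dz = -4 - 3 = -7
dx^2 + dy^2 + dz^2 = 81 + 4 + 49 = 134
d = sqrt(134)
d = 11.5758
11.5758 units


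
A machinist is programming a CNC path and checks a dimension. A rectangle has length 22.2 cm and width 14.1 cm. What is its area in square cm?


Shape: rectangle
Length l = 22.2 cm, Width w = 14.1 cm
Formula: A = l * w
A = 22.2 * 14.1
A = 313.02
313.02 cm^2


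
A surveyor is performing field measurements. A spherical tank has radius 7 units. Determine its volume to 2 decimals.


Shape: sphere
Radius r = 7 units
Formula: V = (4/3) * pi * r^3
r^3 = 343
(4/3) * 343 = 457.333333
V = 457.333333 * pi
V = 1436.76
1436.76 units^3


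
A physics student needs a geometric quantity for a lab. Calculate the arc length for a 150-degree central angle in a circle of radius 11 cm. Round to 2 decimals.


Shape: circular arc
Radius r = 11 cm, Angle = 150 degrees
Formula: L = (angle/360) * 2 * pi * r
2 * pi * r = 22 * pi
L = (150/360) * 22 * pi
L = 9.166667 * pi
L = 28.8
28.8 cm


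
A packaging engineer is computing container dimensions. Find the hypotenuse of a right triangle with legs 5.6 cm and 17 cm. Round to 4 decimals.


Shape: right triangle
Legs a = 5.6 cm, b = 17 cm
Formula: c = sqrt(a^2 + b^2)
a^2 = 31.36, b^2 = 289
a^2 + b^2 = 320.36
c = sqrt(320.36)
c = 17.8986
17.8986 cm


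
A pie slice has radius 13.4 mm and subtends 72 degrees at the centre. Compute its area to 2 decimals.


Shape: circular sector
Radius r = 13.4 mm, Angle = 72 degrees
Formula: A = (angle/360) * pi * r^2
r^2 = 179.56
Fraction of circle = 72/360
A = (72/360) * pi * 179.56
A = 35.912 * pi
A = 112.82
112.82 mm^2


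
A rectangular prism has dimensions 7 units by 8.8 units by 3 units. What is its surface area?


Shape: rectangular prism
l = 7 units, w = 8.8 units, h = 3 units
Formula: SA = 2(lw + lh + wh)
lw = 61.6, lh = 21, wh = 26.4
lw + lh + wh = 109
SA = 2 * 109
SA = 218
218 units^2


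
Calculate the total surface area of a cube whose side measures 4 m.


Shape: cube
Side s = 4 m
A cube has 6 square faces.
Formula: SA = 6 * s^2
s^2 = 16
SA = 6 * 16
SA = 96
96 m^2


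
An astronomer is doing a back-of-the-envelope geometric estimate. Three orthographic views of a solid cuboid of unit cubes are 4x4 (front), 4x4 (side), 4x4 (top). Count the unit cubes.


Orthographic views of a solid rectangular block:
Front view 4 x 4 -> length = 4, height = 4
Side view 4 x 4 -> width = 4, height = 4 (consistent)
Top view 4 x 4 -> confirms length = 4, width = 4
The block is 4 x 4 x 4.
Total unit cubes = 4 * 4 * 4 = 64
64 unit cubes


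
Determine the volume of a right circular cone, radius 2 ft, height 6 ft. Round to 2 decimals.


Shape: cone
Radius r = 2 ft, Height h = 6 ft
Formula: V = (1/3) * pi * r^2 * h
r^2 = 4
pi * r^2 * h = pi * 4 * 6 = 24 * pi
V = 24 * pi / 3
V = 25.13
25.13 ft^3


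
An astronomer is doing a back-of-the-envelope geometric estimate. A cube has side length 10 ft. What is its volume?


Shape: cube
Side s = 10 ft
Formula: V = s^3
V = 10 * 10 * 10
V = 100 * 10
V = 1000
1000 ft^3


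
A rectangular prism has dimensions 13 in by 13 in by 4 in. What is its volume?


Shape: rectangular prism
l = 13 in, w = 13 in, h = 4 in
Formula: V = l * w * h
V = 13 * 13 * 4
V = 169 * 4
V = 676
676 in^3


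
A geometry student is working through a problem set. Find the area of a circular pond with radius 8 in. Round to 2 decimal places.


Shape: circle
Radius r = 8 in
Formula: A = pi * r^2
r^2 = 8^2 = 64
A = pi * 64
A = 201.06
201.06 in^2


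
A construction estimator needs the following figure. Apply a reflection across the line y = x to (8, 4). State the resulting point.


Transformation: reflection
Original point: (8, 4)
Rule for reflection over y = x: (x, y) -> (y, x)
Apply: (8, 4) -> (4, 8)
(4, 8)


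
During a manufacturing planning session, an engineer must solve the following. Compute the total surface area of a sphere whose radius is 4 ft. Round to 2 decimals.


Shape: sphere
Radius r = 4 ft
Formula: SA = 4 * pi * r^2
r^2 = 16
SA = 4 * pi * 16
SA = 64 * pi
SA = 201.06
201.06 ft^2


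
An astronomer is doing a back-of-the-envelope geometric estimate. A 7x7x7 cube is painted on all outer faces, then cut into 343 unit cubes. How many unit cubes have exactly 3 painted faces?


Large cube: 7 x 7 x 7, cut into unit cubes.
Cubes with 3 painted faces are at the corners. A cube always has 8 corners.
Count = 8
8 unit cubes


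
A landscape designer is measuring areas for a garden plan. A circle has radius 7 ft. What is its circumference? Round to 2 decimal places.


Shape: circle
Radius r = 7 ft
Formula: C = 2 * pi * r
C = 2 * pi * 7
C = 14 * pi
C = 43.98
43.98 ft


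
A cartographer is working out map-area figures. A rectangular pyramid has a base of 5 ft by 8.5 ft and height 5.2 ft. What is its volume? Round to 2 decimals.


Shape: rectangular pyramid
Base: 5 ft x 8.5 ft, Height h = 5.2 ft
Formula: V = (1/3) * base_area * h
base_area = 5 * 8.5 = 42.5
base_area * h = 42.5 * 5.2 = 221
V = 221 / 3
V = 73.67
73.67 ft^3


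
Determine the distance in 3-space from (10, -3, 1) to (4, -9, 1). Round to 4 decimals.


3D distance between two points
P1 = (10, -3, 1), P2 = (4, -9, 1)
Formula: d = sqrt((x2-x1)^2 + (y2-y1)^2 + (z2-z1)^2)
dx = 4 - 10 = -6
dy = -9 - -3 = -6
dz = 1 - 1 = 0
dx^2 + dy^2 + dz^2 = 36 + 36 + 0 = 72
d = sqrt(72)
d = 8.4853
8.4853 units


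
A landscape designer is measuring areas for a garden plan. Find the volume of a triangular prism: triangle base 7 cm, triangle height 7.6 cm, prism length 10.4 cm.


Shape: triangular prism
Triangle base = 7 cm, triangle height = 7.6 cm, prism length L = 10.4 cm
Formula: V = (1/2 * b * h_tri) * L
Cross-section area = 0.5 * 7 * 7.6 = 26.6
V = 26.6 * 10.4
V = 276.64
276.64 cm^3


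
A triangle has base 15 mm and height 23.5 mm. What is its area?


Shape: triangle
Base b = 15 mm, Height h = 23.5 mm
Formula: A = (1/2) * b * h
A = 0.5 * 15 * 23.5
A = 0.5 * 352.5
A = 176.25
176.25 mm^2


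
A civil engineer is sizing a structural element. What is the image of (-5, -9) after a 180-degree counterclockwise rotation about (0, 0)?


Transformation: rotation about the origin
Original point: (-5, -9)
Rule for 180 deg: (x, y) -> (-x, -y)
Apply: (-5, -9) -> (5, 9)
(5, 9)


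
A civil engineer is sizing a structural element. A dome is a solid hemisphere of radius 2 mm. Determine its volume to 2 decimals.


Shape: hemisphere (half of a sphere)
Radius r = 2 mm
Formula: V = (1/2) * (4/3) * pi * r^3 = (2/3) * pi * r^3
r^3 = 8
(2/3) * 8 = 5.333333
V = 5.333333 * pi
V = 16.76
16.76 mm^3


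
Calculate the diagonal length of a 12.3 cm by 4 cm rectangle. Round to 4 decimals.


Shape: rectangle (diagonal via Pythagoras)
Sides: 12.3 cm and 4 cm
Formula: d = sqrt(l^2 + w^2)
l^2 = 151.29, w^2 = 16
l^2 + w^2 = 167.29
d = sqrt(167.29)
d = 12.9341
12.9341 cm


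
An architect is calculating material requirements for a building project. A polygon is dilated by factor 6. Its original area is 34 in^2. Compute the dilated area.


Linear scale factor k = 6
Original area = 34 in^2
Rule: under a linear scaling by k, areas scale by k^2.
k^2 = 6^2 = 36
New area = 34 * 36
New area = 1224
1224 in^2


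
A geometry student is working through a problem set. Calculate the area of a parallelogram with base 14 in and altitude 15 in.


Shape: parallelogram
Base b = 14 in, Height h = 15 in
Formula: A = b * h
A = 14 * 15
A = 210
210 in^2
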